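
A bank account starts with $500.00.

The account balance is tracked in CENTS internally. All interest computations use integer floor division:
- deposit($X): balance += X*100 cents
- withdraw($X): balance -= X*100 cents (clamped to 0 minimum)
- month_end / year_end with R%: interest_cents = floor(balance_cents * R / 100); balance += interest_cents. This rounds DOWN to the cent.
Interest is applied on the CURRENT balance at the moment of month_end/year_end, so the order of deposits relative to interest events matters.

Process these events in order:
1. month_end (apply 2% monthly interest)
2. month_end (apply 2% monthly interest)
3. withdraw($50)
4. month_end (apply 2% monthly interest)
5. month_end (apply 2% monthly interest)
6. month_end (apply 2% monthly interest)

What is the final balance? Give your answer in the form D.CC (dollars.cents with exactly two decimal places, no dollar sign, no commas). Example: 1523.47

Answer: 498.97

Derivation:
After 1 (month_end (apply 2% monthly interest)): balance=$510.00 total_interest=$10.00
After 2 (month_end (apply 2% monthly interest)): balance=$520.20 total_interest=$20.20
After 3 (withdraw($50)): balance=$470.20 total_interest=$20.20
After 4 (month_end (apply 2% monthly interest)): balance=$479.60 total_interest=$29.60
After 5 (month_end (apply 2% monthly interest)): balance=$489.19 total_interest=$39.19
After 6 (month_end (apply 2% monthly interest)): balance=$498.97 total_interest=$48.97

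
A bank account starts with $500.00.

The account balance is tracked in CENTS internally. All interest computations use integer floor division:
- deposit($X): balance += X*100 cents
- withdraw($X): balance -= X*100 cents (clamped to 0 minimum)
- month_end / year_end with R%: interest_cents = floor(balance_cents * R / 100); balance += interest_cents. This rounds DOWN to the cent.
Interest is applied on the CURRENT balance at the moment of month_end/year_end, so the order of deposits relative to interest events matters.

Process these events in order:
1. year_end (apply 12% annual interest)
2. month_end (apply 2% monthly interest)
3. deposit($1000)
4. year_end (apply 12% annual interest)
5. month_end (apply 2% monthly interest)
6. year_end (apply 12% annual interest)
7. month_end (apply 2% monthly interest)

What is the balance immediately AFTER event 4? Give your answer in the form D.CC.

Answer: 1759.74

Derivation:
After 1 (year_end (apply 12% annual interest)): balance=$560.00 total_interest=$60.00
After 2 (month_end (apply 2% monthly interest)): balance=$571.20 total_interest=$71.20
After 3 (deposit($1000)): balance=$1571.20 total_interest=$71.20
After 4 (year_end (apply 12% annual interest)): balance=$1759.74 total_interest=$259.74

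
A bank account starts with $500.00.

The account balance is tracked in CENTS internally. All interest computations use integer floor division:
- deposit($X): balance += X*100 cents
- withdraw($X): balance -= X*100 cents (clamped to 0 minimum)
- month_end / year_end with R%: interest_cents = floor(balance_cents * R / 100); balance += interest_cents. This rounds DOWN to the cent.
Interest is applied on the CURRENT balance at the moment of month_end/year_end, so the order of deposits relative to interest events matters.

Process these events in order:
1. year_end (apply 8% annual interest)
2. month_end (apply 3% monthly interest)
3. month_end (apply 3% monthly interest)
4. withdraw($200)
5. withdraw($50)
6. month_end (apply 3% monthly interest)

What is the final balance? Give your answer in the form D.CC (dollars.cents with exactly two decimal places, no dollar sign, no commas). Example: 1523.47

Answer: 332.56

Derivation:
After 1 (year_end (apply 8% annual interest)): balance=$540.00 total_interest=$40.00
After 2 (month_end (apply 3% monthly interest)): balance=$556.20 total_interest=$56.20
After 3 (month_end (apply 3% monthly interest)): balance=$572.88 total_interest=$72.88
After 4 (withdraw($200)): balance=$372.88 total_interest=$72.88
After 5 (withdraw($50)): balance=$322.88 total_interest=$72.88
After 6 (month_end (apply 3% monthly interest)): balance=$332.56 total_interest=$82.56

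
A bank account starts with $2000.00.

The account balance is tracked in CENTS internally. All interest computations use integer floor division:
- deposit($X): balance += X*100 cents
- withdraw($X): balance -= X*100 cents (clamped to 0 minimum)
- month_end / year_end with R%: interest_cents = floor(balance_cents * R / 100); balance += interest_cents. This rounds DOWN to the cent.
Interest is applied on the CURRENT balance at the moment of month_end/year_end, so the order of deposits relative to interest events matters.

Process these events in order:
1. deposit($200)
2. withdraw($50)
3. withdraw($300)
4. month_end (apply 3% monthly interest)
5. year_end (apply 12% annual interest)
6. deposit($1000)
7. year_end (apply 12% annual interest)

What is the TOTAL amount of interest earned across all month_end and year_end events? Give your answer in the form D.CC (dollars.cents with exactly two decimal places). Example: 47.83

After 1 (deposit($200)): balance=$2200.00 total_interest=$0.00
After 2 (withdraw($50)): balance=$2150.00 total_interest=$0.00
After 3 (withdraw($300)): balance=$1850.00 total_interest=$0.00
After 4 (month_end (apply 3% monthly interest)): balance=$1905.50 total_interest=$55.50
After 5 (year_end (apply 12% annual interest)): balance=$2134.16 total_interest=$284.16
After 6 (deposit($1000)): balance=$3134.16 total_interest=$284.16
After 7 (year_end (apply 12% annual interest)): balance=$3510.25 total_interest=$660.25

Answer: 660.25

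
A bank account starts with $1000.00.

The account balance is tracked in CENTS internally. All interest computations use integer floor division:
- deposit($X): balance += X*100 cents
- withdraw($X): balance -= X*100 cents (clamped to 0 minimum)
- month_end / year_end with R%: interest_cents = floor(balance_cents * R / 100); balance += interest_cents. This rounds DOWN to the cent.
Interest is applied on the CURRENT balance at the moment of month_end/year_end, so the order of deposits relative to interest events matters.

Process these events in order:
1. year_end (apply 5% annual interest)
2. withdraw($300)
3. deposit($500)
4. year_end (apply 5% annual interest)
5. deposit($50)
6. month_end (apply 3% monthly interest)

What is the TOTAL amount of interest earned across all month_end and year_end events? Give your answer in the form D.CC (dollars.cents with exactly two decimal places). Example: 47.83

Answer: 153.37

Derivation:
After 1 (year_end (apply 5% annual interest)): balance=$1050.00 total_interest=$50.00
After 2 (withdraw($300)): balance=$750.00 total_interest=$50.00
After 3 (deposit($500)): balance=$1250.00 total_interest=$50.00
After 4 (year_end (apply 5% annual interest)): balance=$1312.50 total_interest=$112.50
After 5 (deposit($50)): balance=$1362.50 total_interest=$112.50
After 6 (month_end (apply 3% monthly interest)): balance=$1403.37 total_interest=$153.37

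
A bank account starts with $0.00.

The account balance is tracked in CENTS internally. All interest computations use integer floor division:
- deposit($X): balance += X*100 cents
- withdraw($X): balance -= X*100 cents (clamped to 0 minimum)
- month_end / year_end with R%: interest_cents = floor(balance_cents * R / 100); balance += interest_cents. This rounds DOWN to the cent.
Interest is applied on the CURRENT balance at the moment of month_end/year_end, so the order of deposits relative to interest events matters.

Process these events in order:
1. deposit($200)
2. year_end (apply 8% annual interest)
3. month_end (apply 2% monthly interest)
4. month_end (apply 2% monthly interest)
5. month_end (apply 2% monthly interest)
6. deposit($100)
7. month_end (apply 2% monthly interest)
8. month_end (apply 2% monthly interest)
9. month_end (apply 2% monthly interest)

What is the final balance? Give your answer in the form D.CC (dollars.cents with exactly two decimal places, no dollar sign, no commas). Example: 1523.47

Answer: 349.35

Derivation:
After 1 (deposit($200)): balance=$200.00 total_interest=$0.00
After 2 (year_end (apply 8% annual interest)): balance=$216.00 total_interest=$16.00
After 3 (month_end (apply 2% monthly interest)): balance=$220.32 total_interest=$20.32
After 4 (month_end (apply 2% monthly interest)): balance=$224.72 total_interest=$24.72
After 5 (month_end (apply 2% monthly interest)): balance=$229.21 total_interest=$29.21
After 6 (deposit($100)): balance=$329.21 total_interest=$29.21
After 7 (month_end (apply 2% monthly interest)): balance=$335.79 total_interest=$35.79
After 8 (month_end (apply 2% monthly interest)): balance=$342.50 total_interest=$42.50
After 9 (month_end (apply 2% monthly interest)): balance=$349.35 total_interest=$49.35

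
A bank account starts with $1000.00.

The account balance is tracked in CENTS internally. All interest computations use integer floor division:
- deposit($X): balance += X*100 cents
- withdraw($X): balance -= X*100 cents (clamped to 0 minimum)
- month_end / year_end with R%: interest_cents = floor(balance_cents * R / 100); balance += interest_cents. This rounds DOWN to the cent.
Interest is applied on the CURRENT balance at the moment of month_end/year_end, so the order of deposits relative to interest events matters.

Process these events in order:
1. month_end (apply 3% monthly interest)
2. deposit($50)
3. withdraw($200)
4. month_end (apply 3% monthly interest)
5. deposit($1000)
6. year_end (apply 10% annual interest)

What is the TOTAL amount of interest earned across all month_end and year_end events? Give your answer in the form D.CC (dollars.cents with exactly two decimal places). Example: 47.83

After 1 (month_end (apply 3% monthly interest)): balance=$1030.00 total_interest=$30.00
After 2 (deposit($50)): balance=$1080.00 total_interest=$30.00
After 3 (withdraw($200)): balance=$880.00 total_interest=$30.00
After 4 (month_end (apply 3% monthly interest)): balance=$906.40 total_interest=$56.40
After 5 (deposit($1000)): balance=$1906.40 total_interest=$56.40
After 6 (year_end (apply 10% annual interest)): balance=$2097.04 total_interest=$247.04

Answer: 247.04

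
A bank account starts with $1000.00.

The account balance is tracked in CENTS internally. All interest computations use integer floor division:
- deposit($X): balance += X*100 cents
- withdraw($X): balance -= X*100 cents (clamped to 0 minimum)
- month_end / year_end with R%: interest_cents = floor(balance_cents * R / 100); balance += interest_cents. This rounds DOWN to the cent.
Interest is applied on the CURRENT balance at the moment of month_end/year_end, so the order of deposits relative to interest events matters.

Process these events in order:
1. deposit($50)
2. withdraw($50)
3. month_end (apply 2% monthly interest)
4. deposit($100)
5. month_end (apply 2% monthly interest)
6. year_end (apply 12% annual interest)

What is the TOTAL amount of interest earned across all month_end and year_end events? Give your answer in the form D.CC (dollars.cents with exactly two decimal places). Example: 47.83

After 1 (deposit($50)): balance=$1050.00 total_interest=$0.00
After 2 (withdraw($50)): balance=$1000.00 total_interest=$0.00
After 3 (month_end (apply 2% monthly interest)): balance=$1020.00 total_interest=$20.00
After 4 (deposit($100)): balance=$1120.00 total_interest=$20.00
After 5 (month_end (apply 2% monthly interest)): balance=$1142.40 total_interest=$42.40
After 6 (year_end (apply 12% annual interest)): balance=$1279.48 total_interest=$179.48

Answer: 179.48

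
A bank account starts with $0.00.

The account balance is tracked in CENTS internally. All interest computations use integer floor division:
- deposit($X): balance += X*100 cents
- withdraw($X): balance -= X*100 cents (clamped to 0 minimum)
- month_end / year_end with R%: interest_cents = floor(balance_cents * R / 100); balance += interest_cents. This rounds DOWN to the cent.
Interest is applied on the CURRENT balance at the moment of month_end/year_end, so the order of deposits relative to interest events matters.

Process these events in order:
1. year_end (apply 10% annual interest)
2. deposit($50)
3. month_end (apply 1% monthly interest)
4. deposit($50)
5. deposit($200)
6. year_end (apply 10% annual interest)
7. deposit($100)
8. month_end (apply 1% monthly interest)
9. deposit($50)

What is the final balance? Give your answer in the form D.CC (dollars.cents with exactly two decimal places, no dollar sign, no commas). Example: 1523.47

After 1 (year_end (apply 10% annual interest)): balance=$0.00 total_interest=$0.00
After 2 (deposit($50)): balance=$50.00 total_interest=$0.00
After 3 (month_end (apply 1% monthly interest)): balance=$50.50 total_interest=$0.50
After 4 (deposit($50)): balance=$100.50 total_interest=$0.50
After 5 (deposit($200)): balance=$300.50 total_interest=$0.50
After 6 (year_end (apply 10% annual interest)): balance=$330.55 total_interest=$30.55
After 7 (deposit($100)): balance=$430.55 total_interest=$30.55
After 8 (month_end (apply 1% monthly interest)): balance=$434.85 total_interest=$34.85
After 9 (deposit($50)): balance=$484.85 total_interest=$34.85

Answer: 484.85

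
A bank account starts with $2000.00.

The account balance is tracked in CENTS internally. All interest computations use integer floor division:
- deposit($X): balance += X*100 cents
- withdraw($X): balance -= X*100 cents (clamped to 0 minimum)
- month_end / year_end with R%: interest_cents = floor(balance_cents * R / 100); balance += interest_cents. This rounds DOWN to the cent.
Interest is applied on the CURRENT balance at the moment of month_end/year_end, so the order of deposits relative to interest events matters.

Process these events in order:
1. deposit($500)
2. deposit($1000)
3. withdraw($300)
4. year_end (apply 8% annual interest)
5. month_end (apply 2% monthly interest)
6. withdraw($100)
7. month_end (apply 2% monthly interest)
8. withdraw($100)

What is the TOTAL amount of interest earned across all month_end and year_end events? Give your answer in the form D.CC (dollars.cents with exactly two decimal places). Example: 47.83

Answer: 393.62

Derivation:
After 1 (deposit($500)): balance=$2500.00 total_interest=$0.00
After 2 (deposit($1000)): balance=$3500.00 total_interest=$0.00
After 3 (withdraw($300)): balance=$3200.00 total_interest=$0.00
After 4 (year_end (apply 8% annual interest)): balance=$3456.00 total_interest=$256.00
After 5 (month_end (apply 2% monthly interest)): balance=$3525.12 total_interest=$325.12
After 6 (withdraw($100)): balance=$3425.12 total_interest=$325.12
After 7 (month_end (apply 2% monthly interest)): balance=$3493.62 total_interest=$393.62
After 8 (withdraw($100)): balance=$3393.62 total_interest=$393.62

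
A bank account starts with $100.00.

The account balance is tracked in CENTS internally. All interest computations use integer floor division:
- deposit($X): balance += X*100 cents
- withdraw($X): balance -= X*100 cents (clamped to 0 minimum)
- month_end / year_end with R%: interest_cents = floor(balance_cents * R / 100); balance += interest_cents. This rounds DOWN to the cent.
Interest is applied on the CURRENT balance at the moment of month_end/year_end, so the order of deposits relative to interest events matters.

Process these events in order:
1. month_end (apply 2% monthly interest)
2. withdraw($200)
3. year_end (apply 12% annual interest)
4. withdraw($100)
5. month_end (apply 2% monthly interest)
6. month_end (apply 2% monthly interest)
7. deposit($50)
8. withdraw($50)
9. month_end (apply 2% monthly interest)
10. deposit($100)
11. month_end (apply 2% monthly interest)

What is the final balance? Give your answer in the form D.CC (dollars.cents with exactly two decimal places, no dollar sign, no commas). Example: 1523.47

After 1 (month_end (apply 2% monthly interest)): balance=$102.00 total_interest=$2.00
After 2 (withdraw($200)): balance=$0.00 total_interest=$2.00
After 3 (year_end (apply 12% annual interest)): balance=$0.00 total_interest=$2.00
After 4 (withdraw($100)): balance=$0.00 total_interest=$2.00
After 5 (month_end (apply 2% monthly interest)): balance=$0.00 total_interest=$2.00
After 6 (month_end (apply 2% monthly interest)): balance=$0.00 total_interest=$2.00
After 7 (deposit($50)): balance=$50.00 total_interest=$2.00
After 8 (withdraw($50)): balance=$0.00 total_interest=$2.00
After 9 (month_end (apply 2% monthly interest)): balance=$0.00 total_interest=$2.00
After 10 (deposit($100)): balance=$100.00 total_interest=$2.00
After 11 (month_end (apply 2% monthly interest)): balance=$102.00 total_interest=$4.00

Answer: 102.00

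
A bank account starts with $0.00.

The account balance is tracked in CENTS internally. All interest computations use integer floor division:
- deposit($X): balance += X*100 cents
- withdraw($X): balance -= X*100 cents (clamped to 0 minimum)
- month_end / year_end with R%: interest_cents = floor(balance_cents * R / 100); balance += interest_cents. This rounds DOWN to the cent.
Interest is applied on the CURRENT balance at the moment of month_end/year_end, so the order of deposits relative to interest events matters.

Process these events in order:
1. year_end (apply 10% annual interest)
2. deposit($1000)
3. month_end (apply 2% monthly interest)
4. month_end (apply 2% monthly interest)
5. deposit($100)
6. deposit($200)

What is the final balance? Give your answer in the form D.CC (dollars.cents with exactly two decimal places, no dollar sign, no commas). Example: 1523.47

After 1 (year_end (apply 10% annual interest)): balance=$0.00 total_interest=$0.00
After 2 (deposit($1000)): balance=$1000.00 total_interest=$0.00
After 3 (month_end (apply 2% monthly interest)): balance=$1020.00 total_interest=$20.00
After 4 (month_end (apply 2% monthly interest)): balance=$1040.40 total_interest=$40.40
After 5 (deposit($100)): balance=$1140.40 total_interest=$40.40
After 6 (deposit($200)): balance=$1340.40 total_interest=$40.40

Answer: 1340.40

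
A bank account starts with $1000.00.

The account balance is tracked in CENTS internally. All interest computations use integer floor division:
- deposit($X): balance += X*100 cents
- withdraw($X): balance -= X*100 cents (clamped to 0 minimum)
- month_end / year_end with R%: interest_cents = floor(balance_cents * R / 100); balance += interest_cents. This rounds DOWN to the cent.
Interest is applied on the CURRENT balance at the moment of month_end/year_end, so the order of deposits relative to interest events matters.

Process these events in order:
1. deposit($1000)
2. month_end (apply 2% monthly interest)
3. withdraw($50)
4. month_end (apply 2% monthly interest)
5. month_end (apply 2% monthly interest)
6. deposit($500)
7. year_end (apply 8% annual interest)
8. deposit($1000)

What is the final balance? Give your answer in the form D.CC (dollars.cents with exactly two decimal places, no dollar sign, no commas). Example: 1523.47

After 1 (deposit($1000)): balance=$2000.00 total_interest=$0.00
After 2 (month_end (apply 2% monthly interest)): balance=$2040.00 total_interest=$40.00
After 3 (withdraw($50)): balance=$1990.00 total_interest=$40.00
After 4 (month_end (apply 2% monthly interest)): balance=$2029.80 total_interest=$79.80
After 5 (month_end (apply 2% monthly interest)): balance=$2070.39 total_interest=$120.39
After 6 (deposit($500)): balance=$2570.39 total_interest=$120.39
After 7 (year_end (apply 8% annual interest)): balance=$2776.02 total_interest=$326.02
After 8 (deposit($1000)): balance=$3776.02 total_interest=$326.02

Answer: 3776.02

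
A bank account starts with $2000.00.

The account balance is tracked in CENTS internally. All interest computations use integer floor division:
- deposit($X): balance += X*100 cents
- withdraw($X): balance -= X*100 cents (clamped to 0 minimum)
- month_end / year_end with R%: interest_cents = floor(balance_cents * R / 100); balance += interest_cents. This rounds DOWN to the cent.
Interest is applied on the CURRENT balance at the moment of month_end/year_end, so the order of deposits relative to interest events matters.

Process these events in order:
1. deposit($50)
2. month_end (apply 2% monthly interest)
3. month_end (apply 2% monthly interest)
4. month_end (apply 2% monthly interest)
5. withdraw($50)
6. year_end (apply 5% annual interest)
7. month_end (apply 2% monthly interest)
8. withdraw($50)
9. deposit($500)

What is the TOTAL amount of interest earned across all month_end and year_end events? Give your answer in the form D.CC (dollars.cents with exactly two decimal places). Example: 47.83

After 1 (deposit($50)): balance=$2050.00 total_interest=$0.00
After 2 (month_end (apply 2% monthly interest)): balance=$2091.00 total_interest=$41.00
After 3 (month_end (apply 2% monthly interest)): balance=$2132.82 total_interest=$82.82
After 4 (month_end (apply 2% monthly interest)): balance=$2175.47 total_interest=$125.47
After 5 (withdraw($50)): balance=$2125.47 total_interest=$125.47
After 6 (year_end (apply 5% annual interest)): balance=$2231.74 total_interest=$231.74
After 7 (month_end (apply 2% monthly interest)): balance=$2276.37 total_interest=$276.37
After 8 (withdraw($50)): balance=$2226.37 total_interest=$276.37
After 9 (deposit($500)): balance=$2726.37 total_interest=$276.37

Answer: 276.37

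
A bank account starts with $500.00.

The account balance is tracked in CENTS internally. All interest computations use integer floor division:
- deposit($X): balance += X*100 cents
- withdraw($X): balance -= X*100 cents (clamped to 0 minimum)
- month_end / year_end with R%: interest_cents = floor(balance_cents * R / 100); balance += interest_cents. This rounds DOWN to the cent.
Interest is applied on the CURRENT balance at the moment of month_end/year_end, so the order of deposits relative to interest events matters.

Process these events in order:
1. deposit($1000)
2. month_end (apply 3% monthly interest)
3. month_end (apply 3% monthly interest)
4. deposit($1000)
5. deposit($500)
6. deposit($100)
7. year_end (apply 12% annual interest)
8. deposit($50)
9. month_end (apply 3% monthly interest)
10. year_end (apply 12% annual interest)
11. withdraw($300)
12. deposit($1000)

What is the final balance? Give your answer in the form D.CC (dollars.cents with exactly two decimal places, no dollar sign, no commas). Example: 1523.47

Answer: 4880.99

Derivation:
After 1 (deposit($1000)): balance=$1500.00 total_interest=$0.00
After 2 (month_end (apply 3% monthly interest)): balance=$1545.00 total_interest=$45.00
After 3 (month_end (apply 3% monthly interest)): balance=$1591.35 total_interest=$91.35
After 4 (deposit($1000)): balance=$2591.35 total_interest=$91.35
After 5 (deposit($500)): balance=$3091.35 total_interest=$91.35
After 6 (deposit($100)): balance=$3191.35 total_interest=$91.35
After 7 (year_end (apply 12% annual interest)): balance=$3574.31 total_interest=$474.31
After 8 (deposit($50)): balance=$3624.31 total_interest=$474.31
After 9 (month_end (apply 3% monthly interest)): balance=$3733.03 total_interest=$583.03
After 10 (year_end (apply 12% annual interest)): balance=$4180.99 total_interest=$1030.99
After 11 (withdraw($300)): balance=$3880.99 total_interest=$1030.99
After 12 (deposit($1000)): balance=$4880.99 total_interest=$1030.99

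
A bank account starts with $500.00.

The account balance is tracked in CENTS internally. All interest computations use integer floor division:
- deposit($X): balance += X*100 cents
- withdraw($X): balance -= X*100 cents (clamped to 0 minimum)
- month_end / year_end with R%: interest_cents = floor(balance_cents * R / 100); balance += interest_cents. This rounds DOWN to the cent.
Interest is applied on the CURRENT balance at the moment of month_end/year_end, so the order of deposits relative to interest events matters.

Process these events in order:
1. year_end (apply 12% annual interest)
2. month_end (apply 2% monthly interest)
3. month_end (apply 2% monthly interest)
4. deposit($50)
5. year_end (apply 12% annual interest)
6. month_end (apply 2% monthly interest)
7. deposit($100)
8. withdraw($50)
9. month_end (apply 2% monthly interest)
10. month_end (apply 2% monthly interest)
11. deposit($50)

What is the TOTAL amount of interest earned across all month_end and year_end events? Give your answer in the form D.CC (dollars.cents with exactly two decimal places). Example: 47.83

Answer: 203.91

Derivation:
After 1 (year_end (apply 12% annual interest)): balance=$560.00 total_interest=$60.00
After 2 (month_end (apply 2% monthly interest)): balance=$571.20 total_interest=$71.20
After 3 (month_end (apply 2% monthly interest)): balance=$582.62 total_interest=$82.62
After 4 (deposit($50)): balance=$632.62 total_interest=$82.62
After 5 (year_end (apply 12% annual interest)): balance=$708.53 total_interest=$158.53
After 6 (month_end (apply 2% monthly interest)): balance=$722.70 total_interest=$172.70
After 7 (deposit($100)): balance=$822.70 total_interest=$172.70
After 8 (withdraw($50)): balance=$772.70 total_interest=$172.70
After 9 (month_end (apply 2% monthly interest)): balance=$788.15 total_interest=$188.15
After 10 (month_end (apply 2% monthly interest)): balance=$803.91 total_interest=$203.91
After 11 (deposit($50)): balance=$853.91 total_interest=$203.91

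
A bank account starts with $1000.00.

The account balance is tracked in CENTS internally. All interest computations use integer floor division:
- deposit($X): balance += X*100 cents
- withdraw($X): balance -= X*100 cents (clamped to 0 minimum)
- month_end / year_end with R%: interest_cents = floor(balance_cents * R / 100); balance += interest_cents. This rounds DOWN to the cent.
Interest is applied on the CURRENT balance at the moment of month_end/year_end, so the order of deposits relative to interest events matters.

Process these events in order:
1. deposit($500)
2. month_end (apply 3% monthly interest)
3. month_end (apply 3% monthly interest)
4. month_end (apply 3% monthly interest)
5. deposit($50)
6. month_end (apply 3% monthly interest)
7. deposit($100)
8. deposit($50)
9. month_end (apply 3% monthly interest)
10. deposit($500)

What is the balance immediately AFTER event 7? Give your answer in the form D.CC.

After 1 (deposit($500)): balance=$1500.00 total_interest=$0.00
After 2 (month_end (apply 3% monthly interest)): balance=$1545.00 total_interest=$45.00
After 3 (month_end (apply 3% monthly interest)): balance=$1591.35 total_interest=$91.35
After 4 (month_end (apply 3% monthly interest)): balance=$1639.09 total_interest=$139.09
After 5 (deposit($50)): balance=$1689.09 total_interest=$139.09
After 6 (month_end (apply 3% monthly interest)): balance=$1739.76 total_interest=$189.76
After 7 (deposit($100)): balance=$1839.76 total_interest=$189.76

Answer: 1839.76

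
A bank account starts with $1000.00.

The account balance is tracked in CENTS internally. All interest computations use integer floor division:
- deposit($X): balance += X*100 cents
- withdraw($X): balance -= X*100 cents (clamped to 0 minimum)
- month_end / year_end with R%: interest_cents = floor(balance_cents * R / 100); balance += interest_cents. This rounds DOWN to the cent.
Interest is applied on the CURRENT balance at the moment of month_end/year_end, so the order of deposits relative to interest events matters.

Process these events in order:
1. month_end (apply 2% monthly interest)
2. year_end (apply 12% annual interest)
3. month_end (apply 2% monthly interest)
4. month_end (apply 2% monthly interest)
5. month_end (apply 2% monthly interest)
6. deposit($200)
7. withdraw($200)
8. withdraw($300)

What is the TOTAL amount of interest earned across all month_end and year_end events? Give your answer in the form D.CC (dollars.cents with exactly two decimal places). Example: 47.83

Answer: 212.31

Derivation:
After 1 (month_end (apply 2% monthly interest)): balance=$1020.00 total_interest=$20.00
After 2 (year_end (apply 12% annual interest)): balance=$1142.40 total_interest=$142.40
After 3 (month_end (apply 2% monthly interest)): balance=$1165.24 total_interest=$165.24
After 4 (month_end (apply 2% monthly interest)): balance=$1188.54 total_interest=$188.54
After 5 (month_end (apply 2% monthly interest)): balance=$1212.31 total_interest=$212.31
After 6 (deposit($200)): balance=$1412.31 total_interest=$212.31
After 7 (withdraw($200)): balance=$1212.31 total_interest=$212.31
After 8 (withdraw($300)): balance=$912.31 total_interest=$212.31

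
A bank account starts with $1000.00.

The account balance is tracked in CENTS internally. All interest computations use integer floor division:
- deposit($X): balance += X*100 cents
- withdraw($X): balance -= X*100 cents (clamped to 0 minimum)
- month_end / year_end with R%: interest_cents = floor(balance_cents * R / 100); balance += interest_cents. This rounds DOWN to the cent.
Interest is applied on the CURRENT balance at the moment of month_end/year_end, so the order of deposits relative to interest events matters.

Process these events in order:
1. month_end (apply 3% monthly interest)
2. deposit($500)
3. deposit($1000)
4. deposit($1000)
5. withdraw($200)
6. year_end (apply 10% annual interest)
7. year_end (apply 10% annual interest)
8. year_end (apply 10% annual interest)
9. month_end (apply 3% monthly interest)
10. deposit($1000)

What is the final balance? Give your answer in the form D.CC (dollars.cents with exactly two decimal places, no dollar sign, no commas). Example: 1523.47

After 1 (month_end (apply 3% monthly interest)): balance=$1030.00 total_interest=$30.00
After 2 (deposit($500)): balance=$1530.00 total_interest=$30.00
After 3 (deposit($1000)): balance=$2530.00 total_interest=$30.00
After 4 (deposit($1000)): balance=$3530.00 total_interest=$30.00
After 5 (withdraw($200)): balance=$3330.00 total_interest=$30.00
After 6 (year_end (apply 10% annual interest)): balance=$3663.00 total_interest=$363.00
After 7 (year_end (apply 10% annual interest)): balance=$4029.30 total_interest=$729.30
After 8 (year_end (apply 10% annual interest)): balance=$4432.23 total_interest=$1132.23
After 9 (month_end (apply 3% monthly interest)): balance=$4565.19 total_interest=$1265.19
After 10 (deposit($1000)): balance=$5565.19 total_interest=$1265.19

Answer: 5565.19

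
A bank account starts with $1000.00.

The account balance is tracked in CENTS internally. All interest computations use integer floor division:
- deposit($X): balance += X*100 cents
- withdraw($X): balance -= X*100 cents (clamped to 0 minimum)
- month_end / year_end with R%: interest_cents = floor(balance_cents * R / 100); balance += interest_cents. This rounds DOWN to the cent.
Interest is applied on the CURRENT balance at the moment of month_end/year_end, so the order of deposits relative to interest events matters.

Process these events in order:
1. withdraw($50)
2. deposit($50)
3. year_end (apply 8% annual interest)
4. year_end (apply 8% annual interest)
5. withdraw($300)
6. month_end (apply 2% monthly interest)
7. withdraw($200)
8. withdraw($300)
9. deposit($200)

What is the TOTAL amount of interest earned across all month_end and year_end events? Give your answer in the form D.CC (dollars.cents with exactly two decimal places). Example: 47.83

After 1 (withdraw($50)): balance=$950.00 total_interest=$0.00
After 2 (deposit($50)): balance=$1000.00 total_interest=$0.00
After 3 (year_end (apply 8% annual interest)): balance=$1080.00 total_interest=$80.00
After 4 (year_end (apply 8% annual interest)): balance=$1166.40 total_interest=$166.40
After 5 (withdraw($300)): balance=$866.40 total_interest=$166.40
After 6 (month_end (apply 2% monthly interest)): balance=$883.72 total_interest=$183.72
After 7 (withdraw($200)): balance=$683.72 total_interest=$183.72
After 8 (withdraw($300)): balance=$383.72 total_interest=$183.72
After 9 (deposit($200)): balance=$583.72 total_interest=$183.72

Answer: 183.72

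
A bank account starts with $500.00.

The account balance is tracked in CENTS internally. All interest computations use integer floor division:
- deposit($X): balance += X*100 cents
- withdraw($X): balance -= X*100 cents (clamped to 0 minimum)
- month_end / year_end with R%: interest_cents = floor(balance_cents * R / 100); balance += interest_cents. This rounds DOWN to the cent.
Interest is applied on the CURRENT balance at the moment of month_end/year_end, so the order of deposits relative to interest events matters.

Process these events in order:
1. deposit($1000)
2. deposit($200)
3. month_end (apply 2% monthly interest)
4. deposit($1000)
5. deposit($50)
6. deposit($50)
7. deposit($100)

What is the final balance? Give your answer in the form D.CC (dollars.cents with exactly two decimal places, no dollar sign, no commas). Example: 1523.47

After 1 (deposit($1000)): balance=$1500.00 total_interest=$0.00
After 2 (deposit($200)): balance=$1700.00 total_interest=$0.00
After 3 (month_end (apply 2% monthly interest)): balance=$1734.00 total_interest=$34.00
After 4 (deposit($1000)): balance=$2734.00 total_interest=$34.00
After 5 (deposit($50)): balance=$2784.00 total_interest=$34.00
After 6 (deposit($50)): balance=$2834.00 total_interest=$34.00
After 7 (deposit($100)): balance=$2934.00 total_interest=$34.00

Answer: 2934.00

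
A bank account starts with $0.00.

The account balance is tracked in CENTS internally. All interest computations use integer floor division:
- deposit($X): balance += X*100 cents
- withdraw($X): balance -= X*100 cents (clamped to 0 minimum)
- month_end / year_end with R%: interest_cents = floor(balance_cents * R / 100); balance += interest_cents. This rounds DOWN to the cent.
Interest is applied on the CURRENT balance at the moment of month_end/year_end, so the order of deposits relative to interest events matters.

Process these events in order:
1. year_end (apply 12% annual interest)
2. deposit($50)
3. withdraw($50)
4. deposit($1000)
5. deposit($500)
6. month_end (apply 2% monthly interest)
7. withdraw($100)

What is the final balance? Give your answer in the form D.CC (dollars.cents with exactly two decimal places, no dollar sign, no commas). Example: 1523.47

After 1 (year_end (apply 12% annual interest)): balance=$0.00 total_interest=$0.00
After 2 (deposit($50)): balance=$50.00 total_interest=$0.00
After 3 (withdraw($50)): balance=$0.00 total_interest=$0.00
After 4 (deposit($1000)): balance=$1000.00 total_interest=$0.00
After 5 (deposit($500)): balance=$1500.00 total_interest=$0.00
After 6 (month_end (apply 2% monthly interest)): balance=$1530.00 total_interest=$30.00
After 7 (withdraw($100)): balance=$1430.00 total_interest=$30.00

Answer: 1430.00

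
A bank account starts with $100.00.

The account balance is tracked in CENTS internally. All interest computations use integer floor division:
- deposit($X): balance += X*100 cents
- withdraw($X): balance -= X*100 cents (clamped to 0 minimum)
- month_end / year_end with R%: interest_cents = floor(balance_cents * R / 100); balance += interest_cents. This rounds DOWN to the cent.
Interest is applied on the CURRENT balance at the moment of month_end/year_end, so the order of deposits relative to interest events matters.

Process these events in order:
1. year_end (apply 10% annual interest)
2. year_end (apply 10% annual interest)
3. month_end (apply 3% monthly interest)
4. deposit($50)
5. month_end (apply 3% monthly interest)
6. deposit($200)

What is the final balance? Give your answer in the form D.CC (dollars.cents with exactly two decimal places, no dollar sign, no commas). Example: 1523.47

After 1 (year_end (apply 10% annual interest)): balance=$110.00 total_interest=$10.00
After 2 (year_end (apply 10% annual interest)): balance=$121.00 total_interest=$21.00
After 3 (month_end (apply 3% monthly interest)): balance=$124.63 total_interest=$24.63
After 4 (deposit($50)): balance=$174.63 total_interest=$24.63
After 5 (month_end (apply 3% monthly interest)): balance=$179.86 total_interest=$29.86
After 6 (deposit($200)): balance=$379.86 total_interest=$29.86

Answer: 379.86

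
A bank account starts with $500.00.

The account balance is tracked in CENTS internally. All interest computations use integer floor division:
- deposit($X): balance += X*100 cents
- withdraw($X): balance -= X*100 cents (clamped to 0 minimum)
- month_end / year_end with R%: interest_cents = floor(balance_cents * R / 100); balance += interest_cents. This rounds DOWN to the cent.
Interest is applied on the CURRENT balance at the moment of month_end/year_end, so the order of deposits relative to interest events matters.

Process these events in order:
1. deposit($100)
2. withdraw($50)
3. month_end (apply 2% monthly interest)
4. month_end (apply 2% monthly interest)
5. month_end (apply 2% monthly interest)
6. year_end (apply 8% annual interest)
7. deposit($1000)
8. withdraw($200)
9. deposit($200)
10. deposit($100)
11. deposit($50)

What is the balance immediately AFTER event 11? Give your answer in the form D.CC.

Answer: 1780.35

Derivation:
After 1 (deposit($100)): balance=$600.00 total_interest=$0.00
After 2 (withdraw($50)): balance=$550.00 total_interest=$0.00
After 3 (month_end (apply 2% monthly interest)): balance=$561.00 total_interest=$11.00
After 4 (month_end (apply 2% monthly interest)): balance=$572.22 total_interest=$22.22
After 5 (month_end (apply 2% monthly interest)): balance=$583.66 total_interest=$33.66
After 6 (year_end (apply 8% annual interest)): balance=$630.35 total_interest=$80.35
After 7 (deposit($1000)): balance=$1630.35 total_interest=$80.35
After 8 (withdraw($200)): balance=$1430.35 total_interest=$80.35
After 9 (deposit($200)): balance=$1630.35 total_interest=$80.35
After 10 (deposit($100)): balance=$1730.35 total_interest=$80.35
After 11 (deposit($50)): balance=$1780.35 total_interest=$80.35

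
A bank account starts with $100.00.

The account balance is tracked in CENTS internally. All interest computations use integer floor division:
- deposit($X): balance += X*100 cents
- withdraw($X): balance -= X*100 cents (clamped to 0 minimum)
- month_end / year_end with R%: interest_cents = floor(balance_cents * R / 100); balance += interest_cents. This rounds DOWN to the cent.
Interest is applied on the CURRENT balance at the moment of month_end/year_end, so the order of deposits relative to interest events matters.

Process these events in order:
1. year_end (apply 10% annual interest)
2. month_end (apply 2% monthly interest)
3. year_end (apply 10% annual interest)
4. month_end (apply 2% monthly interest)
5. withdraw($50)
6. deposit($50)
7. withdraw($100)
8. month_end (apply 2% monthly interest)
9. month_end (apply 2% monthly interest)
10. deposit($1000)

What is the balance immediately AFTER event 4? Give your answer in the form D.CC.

After 1 (year_end (apply 10% annual interest)): balance=$110.00 total_interest=$10.00
After 2 (month_end (apply 2% monthly interest)): balance=$112.20 total_interest=$12.20
After 3 (year_end (apply 10% annual interest)): balance=$123.42 total_interest=$23.42
After 4 (month_end (apply 2% monthly interest)): balance=$125.88 total_interest=$25.88

Answer: 125.88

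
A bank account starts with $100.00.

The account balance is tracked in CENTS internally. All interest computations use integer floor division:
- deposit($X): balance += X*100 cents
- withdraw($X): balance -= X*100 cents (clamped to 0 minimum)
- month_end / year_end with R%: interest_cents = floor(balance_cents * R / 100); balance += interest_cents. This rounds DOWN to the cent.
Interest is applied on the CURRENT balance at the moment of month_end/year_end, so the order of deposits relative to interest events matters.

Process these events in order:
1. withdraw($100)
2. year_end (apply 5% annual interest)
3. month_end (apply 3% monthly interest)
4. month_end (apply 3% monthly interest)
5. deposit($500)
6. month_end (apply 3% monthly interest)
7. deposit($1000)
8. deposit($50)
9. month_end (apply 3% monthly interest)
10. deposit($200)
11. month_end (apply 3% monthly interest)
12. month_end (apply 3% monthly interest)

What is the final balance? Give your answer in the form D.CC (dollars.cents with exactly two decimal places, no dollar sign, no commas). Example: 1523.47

After 1 (withdraw($100)): balance=$0.00 total_interest=$0.00
After 2 (year_end (apply 5% annual interest)): balance=$0.00 total_interest=$0.00
After 3 (month_end (apply 3% monthly interest)): balance=$0.00 total_interest=$0.00
After 4 (month_end (apply 3% monthly interest)): balance=$0.00 total_interest=$0.00
After 5 (deposit($500)): balance=$500.00 total_interest=$0.00
After 6 (month_end (apply 3% monthly interest)): balance=$515.00 total_interest=$15.00
After 7 (deposit($1000)): balance=$1515.00 total_interest=$15.00
After 8 (deposit($50)): balance=$1565.00 total_interest=$15.00
After 9 (month_end (apply 3% monthly interest)): balance=$1611.95 total_interest=$61.95
After 10 (deposit($200)): balance=$1811.95 total_interest=$61.95
After 11 (month_end (apply 3% monthly interest)): balance=$1866.30 total_interest=$116.30
After 12 (month_end (apply 3% monthly interest)): balance=$1922.28 total_interest=$172.28

Answer: 1922.28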